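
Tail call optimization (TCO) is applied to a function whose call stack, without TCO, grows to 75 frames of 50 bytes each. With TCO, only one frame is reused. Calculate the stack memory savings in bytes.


Without TCO: 75 * 50 = 3750 bytes
With TCO: reuse 1 frame = 50 bytes
Savings = 3750 - 50 = 3700

3700


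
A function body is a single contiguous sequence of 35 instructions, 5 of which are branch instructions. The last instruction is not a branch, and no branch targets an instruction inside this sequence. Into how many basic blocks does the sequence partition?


With no in-sequence branch targets, the leaders are the first instruction plus the instruction after each branch.
Number of basic blocks = branches + 1
= 5 + 1 = 6

6


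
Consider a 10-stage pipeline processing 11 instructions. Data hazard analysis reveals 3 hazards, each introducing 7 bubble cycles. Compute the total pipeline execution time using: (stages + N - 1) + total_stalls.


Base cycles = 10 + 11 - 1 = 20
Total stalls = 3 * 7 = 21
Total = 20 + 21 = 41

41


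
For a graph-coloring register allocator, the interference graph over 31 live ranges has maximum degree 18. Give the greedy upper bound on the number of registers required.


Greedy coloring never needs more than (max_degree + 1) colors: when coloring a vertex, at most max_degree neighbors are already colored.
Upper bound = 18 + 1 = 19

19


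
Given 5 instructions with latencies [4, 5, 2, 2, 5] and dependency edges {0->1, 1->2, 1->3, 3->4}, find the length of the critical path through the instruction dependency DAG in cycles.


Compute longest path through dependency graph: dist(Ik) = max over predecessors of dist + latency(Ik).
dist(I0) = latency 4 = 4
dist(I1) = dist(I0) + 5 = 4 + 5 = 9
dist(I2) = dist(I1) + 2 = 9 + 2 = 11
dist(I3) = dist(I1) + 2 = 9 + 2 = 11
dist(I4) = dist(I3) + 5 = 11 + 5 = 16
Critical path = max dist = 16

16


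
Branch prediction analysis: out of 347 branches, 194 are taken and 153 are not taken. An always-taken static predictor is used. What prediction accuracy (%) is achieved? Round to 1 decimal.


Predictor: always-taken
Correct predictions = 194
Accuracy = 194 / 347 * 100 = 55.9%

55.9


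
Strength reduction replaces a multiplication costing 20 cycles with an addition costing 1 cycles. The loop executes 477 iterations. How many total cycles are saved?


Per-iteration saving = 20 - 1 = 19
Total saved = 477 * 19 = 9063

9063


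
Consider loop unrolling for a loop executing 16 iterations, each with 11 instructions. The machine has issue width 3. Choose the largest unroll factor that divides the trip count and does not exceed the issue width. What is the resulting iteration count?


Largest divisor of 16 <= 3 is 2
New iterations = 16 / 2 = 8

8


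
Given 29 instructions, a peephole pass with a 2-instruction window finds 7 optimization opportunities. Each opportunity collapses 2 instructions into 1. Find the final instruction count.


Each match removes 1 instructions.
Total removed = 7 * 1 = 7
Remaining = 29 - 7 = 22

22


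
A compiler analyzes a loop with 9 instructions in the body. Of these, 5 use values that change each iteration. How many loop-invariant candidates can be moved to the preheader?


Invariant candidates = total - loop-dependent
= 9 - 5 = 4

4


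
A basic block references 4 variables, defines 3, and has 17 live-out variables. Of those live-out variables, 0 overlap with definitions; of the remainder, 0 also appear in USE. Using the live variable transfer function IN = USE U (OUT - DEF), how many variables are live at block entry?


OUT - DEF: 17 - 0 = 17
|IN| = |USE| + |OUT - DEF| - |USE ∩ (OUT - DEF)| = 4 + 17 - 0 = 21

21


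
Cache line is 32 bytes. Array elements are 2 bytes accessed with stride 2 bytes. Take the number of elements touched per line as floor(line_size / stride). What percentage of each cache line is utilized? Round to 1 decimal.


Elements per cache line = floor(32 / 2) = 16
Bytes used = 16 * 2 = 32
Utilization = 32 / 32 * 100 = 100.0%

100.0


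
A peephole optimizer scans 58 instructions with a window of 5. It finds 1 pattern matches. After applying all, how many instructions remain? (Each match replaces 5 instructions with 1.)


Each match removes 4 instructions.
Total removed = 1 * 4 = 4
Remaining = 58 - 4 = 54

54


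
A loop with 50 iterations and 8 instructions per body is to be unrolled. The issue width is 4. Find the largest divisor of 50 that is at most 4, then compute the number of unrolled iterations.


Largest divisor of 50 <= 4 is 2
New iterations = 50 / 2 = 25

25


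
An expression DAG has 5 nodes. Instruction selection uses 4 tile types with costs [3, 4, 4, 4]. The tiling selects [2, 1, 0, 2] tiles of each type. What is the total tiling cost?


Total cost = sum(count_i * cost_i)
= 2*3 + 1*4 + 0*4 + 2*4
= 18

18


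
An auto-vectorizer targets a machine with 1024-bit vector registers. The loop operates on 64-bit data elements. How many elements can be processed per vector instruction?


Width = SIMD bits / data type bits
= 1024 / 64 = 16

16


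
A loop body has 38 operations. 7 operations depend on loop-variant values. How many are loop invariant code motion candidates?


Invariant candidates = total - loop-dependent
= 38 - 7 = 31

31


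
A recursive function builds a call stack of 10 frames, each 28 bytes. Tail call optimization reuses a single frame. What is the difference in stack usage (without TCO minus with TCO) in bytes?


Without TCO: 10 * 28 = 280 bytes
With TCO: reuse 1 frame = 28 bytes
Savings = 280 - 28 = 252

252


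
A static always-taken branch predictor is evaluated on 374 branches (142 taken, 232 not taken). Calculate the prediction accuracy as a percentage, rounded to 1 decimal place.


Predictor: always-taken
Correct predictions = 142
Accuracy = 142 / 374 * 100 = 38.0%

38.0


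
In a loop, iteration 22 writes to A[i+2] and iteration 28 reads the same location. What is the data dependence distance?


Distance = read iteration - write iteration
= 28 - 22 = 6

6


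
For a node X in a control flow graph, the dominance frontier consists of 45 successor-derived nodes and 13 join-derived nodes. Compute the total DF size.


DF(X) = direct successor contributions + join point contributions
= 45 + 13 = 58

58


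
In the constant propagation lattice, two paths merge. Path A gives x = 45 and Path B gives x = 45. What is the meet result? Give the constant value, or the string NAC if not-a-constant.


Meet operation: if both paths give the same constant, result is that constant; if they differ, result is NAC (not-a-constant).
Path A: 45, Path B: 45 -> equal
Result: constant -> 45

45


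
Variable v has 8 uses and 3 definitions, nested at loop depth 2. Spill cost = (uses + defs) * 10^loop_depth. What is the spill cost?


uses + defs = 8 + 3 = 11
10^2 = 100
Spill cost = 11 * 100 = 1100

1100


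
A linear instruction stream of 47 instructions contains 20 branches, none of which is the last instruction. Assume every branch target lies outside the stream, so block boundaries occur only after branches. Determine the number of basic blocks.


With no in-sequence branch targets, the leaders are the first instruction plus the instruction after each branch.
Number of basic blocks = branches + 1
= 20 + 1 = 21

21


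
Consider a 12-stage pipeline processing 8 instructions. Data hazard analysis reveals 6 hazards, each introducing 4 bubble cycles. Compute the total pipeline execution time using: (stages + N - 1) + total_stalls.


Base cycles = 12 + 8 - 1 = 19
Total stalls = 6 * 4 = 24
Total = 19 + 24 = 43

43


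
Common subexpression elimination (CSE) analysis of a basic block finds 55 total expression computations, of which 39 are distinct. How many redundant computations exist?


CSE count = total expressions - unique expressions
= 55 - 39 = 16

16


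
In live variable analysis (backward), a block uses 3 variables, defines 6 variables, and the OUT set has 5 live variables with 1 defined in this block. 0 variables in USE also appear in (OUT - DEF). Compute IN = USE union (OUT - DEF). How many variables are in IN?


OUT - DEF: 5 - 1 = 4
|IN| = |USE| + |OUT - DEF| - |USE ∩ (OUT - DEF)| = 3 + 4 - 0 = 7

7


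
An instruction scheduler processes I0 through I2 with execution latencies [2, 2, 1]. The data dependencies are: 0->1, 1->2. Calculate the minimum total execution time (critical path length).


Compute longest path through dependency graph: dist(Ik) = max over predecessors of dist + latency(Ik).
dist(I0) = latency 2 = 2
dist(I1) = dist(I0) + 2 = 2 + 2 = 4
dist(I2) = dist(I1) + 1 = 4 + 1 = 5
Critical path = max dist = 5

5


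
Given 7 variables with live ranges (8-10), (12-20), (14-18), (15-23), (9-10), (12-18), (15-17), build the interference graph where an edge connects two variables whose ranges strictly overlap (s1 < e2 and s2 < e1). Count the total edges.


Check all pairs for overlapping intervals.
Two intervals (s1,e1) and (s2,e2) overlap if s1 < e2 and s2 < e1.
v0 (8-10) vs v1..v6: overlaps v4 -> 1
v1 (12-20) vs v2..v6: overlaps v2, v3, v5, v6 -> 4
v2 (14-18) vs v3..v6: overlaps v3, v5, v6 -> 3
v3 (15-23) vs v4..v6: overlaps v5, v6 -> 2
v4 (9-10) vs v5..v6: overlaps none -> 0
v5 (12-18) vs v6: overlaps v6 -> 1
Total overlapping pairs = 1 + 4 + 3 + 2 + 0 + 1 = 11

11


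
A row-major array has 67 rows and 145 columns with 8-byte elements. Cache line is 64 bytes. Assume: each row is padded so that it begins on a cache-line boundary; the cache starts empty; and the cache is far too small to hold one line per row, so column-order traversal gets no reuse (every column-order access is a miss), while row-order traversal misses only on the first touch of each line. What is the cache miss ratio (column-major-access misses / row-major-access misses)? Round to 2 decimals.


Each row occupies 145 * 8 = 1160 bytes and starts on a line boundary, so it spans ceil(1160 / 64) = 19 cache lines.
Row-major traversal misses (one per line touched): 67 * ceil(145 * 8 / 64) = 1273
Column-major traversal misses (no reuse, every access misses): 67 * 145 = 9715
Ratio = 9715 / 1273 = 7.63

7.63


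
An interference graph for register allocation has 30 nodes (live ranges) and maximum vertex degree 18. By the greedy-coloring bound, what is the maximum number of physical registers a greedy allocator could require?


Greedy coloring never needs more than (max_degree + 1) colors: when coloring a vertex, at most max_degree neighbors are already colored.
Upper bound = 18 + 1 = 19

19


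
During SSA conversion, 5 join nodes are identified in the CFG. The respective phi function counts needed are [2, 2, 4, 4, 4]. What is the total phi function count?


Total phi functions = sum of phi functions at each join node
= 2 + 2 + 4 + 4 + 4 = 16

16


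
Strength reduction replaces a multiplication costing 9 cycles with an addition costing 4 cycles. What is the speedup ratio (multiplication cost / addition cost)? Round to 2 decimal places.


Ratio = mult_cost / add_cost = 9 / 4 = 2.25

2.25


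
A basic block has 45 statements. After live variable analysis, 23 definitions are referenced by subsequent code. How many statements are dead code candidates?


Dead code = total statements - live definitions
= 45 - 23 = 22

22


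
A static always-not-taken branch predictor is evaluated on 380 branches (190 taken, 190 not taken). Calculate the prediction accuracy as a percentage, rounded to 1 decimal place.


Predictor: always-not-taken
Correct predictions = 190
Accuracy = 190 / 380 * 100 = 50.0%

50.0


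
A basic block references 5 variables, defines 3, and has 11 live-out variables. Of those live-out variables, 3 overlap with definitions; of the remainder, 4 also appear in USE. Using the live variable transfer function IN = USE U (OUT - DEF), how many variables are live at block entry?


OUT - DEF: 11 - 3 = 8
|IN| = |USE| + |OUT - DEF| - |USE ∩ (OUT - DEF)| = 5 + 8 - 4 = 9

9


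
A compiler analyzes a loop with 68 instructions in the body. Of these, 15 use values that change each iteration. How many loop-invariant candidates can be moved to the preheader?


Invariant candidates = total - loop-dependent
= 68 - 15 = 53

53


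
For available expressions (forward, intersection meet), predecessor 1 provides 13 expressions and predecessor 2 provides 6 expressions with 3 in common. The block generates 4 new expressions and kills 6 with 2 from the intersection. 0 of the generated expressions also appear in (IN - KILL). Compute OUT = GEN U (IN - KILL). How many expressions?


IN = intersection of predecessors = 3
IN - KILL = 3 - 2 = 1
|OUT| = |GEN| + |IN - KILL| - |GEN ∩ (IN - KILL)| = 4 + 1 - 0 = 5

5


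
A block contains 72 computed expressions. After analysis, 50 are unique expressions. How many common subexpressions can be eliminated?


CSE count = total expressions - unique expressions
= 72 - 50 = 22

22


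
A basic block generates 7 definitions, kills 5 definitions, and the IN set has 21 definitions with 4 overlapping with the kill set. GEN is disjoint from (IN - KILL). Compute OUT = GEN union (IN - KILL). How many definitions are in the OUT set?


IN - KILL: 21 - 4 = 17 surviving definitions
OUT = GEN + surviving = 7 + 17 = 24

24


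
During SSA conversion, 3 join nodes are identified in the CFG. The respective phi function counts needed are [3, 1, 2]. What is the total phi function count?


Total phi functions = sum of phi functions at each join node
= 3 + 1 + 2 = 6

6


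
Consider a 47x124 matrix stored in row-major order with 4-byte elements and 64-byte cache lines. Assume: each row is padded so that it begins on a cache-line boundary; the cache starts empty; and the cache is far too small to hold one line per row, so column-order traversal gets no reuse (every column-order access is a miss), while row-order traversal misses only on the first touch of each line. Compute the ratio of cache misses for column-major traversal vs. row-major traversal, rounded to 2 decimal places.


Each row occupies 124 * 4 = 496 bytes and starts on a line boundary, so it spans ceil(496 / 64) = 8 cache lines.
Row-major traversal misses (one per line touched): 47 * ceil(124 * 4 / 64) = 376
Column-major traversal misses (no reuse, every access misses): 47 * 124 = 5828
Ratio = 5828 / 376 = 15.5

15.5


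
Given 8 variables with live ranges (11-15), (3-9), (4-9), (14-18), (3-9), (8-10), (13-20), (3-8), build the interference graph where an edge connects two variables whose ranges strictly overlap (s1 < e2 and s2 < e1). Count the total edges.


Check all pairs for overlapping intervals.
Two intervals (s1,e1) and (s2,e2) overlap if s1 < e2 and s2 < e1.
v0 (11-15) vs v1..v7: overlaps v3, v6 -> 2
v1 (3-9) vs v2..v7: overlaps v2, v4, v5, v7 -> 4
v2 (4-9) vs v3..v7: overlaps v4, v5, v7 -> 3
v3 (14-18) vs v4..v7: overlaps v6 -> 1
v4 (3-9) vs v5..v7: overlaps v5, v7 -> 2
v5 (8-10) vs v6..v7: overlaps none -> 0
v6 (13-20) vs v7: overlaps none -> 0
Total overlapping pairs = 2 + 4 + 3 + 1 + 2 + 0 + 0 = 12

12


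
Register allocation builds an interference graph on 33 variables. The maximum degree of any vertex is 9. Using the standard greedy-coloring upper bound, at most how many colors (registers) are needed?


Greedy coloring never needs more than (max_degree + 1) colors: when coloring a vertex, at most max_degree neighbors are already colored.
Upper bound = 9 + 1 = 10

10


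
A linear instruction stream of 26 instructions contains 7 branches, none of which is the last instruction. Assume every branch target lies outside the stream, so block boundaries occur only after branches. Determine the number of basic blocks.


With no in-sequence branch targets, the leaders are the first instruction plus the instruction after each branch.
Number of basic blocks = branches + 1
= 7 + 1 = 8

8


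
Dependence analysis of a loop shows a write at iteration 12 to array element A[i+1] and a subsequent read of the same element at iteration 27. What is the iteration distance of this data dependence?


Distance = read iteration - write iteration
= 27 - 12 = 15

15


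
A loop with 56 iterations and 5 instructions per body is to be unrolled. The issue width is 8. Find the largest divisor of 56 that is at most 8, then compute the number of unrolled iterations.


Largest divisor of 56 <= 8 is 8
New iterations = 56 / 8 = 7

7


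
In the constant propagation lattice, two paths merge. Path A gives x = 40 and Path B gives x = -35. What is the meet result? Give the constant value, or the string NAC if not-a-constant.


Meet operation: if both paths give the same constant, result is that constant; if they differ, result is NAC (not-a-constant).
Path A: 40, Path B: -35 -> differ
Result: not-a-constant -> NAC

NAC


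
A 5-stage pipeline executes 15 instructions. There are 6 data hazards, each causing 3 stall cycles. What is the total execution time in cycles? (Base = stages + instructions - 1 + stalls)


Base cycles = 5 + 15 - 1 = 19
Total stalls = 6 * 3 = 18
Total = 19 + 18 = 37

37


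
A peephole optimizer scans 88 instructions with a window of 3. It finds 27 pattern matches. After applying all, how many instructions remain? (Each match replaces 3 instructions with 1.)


Each match removes 2 instructions.
Total removed = 27 * 2 = 54
Remaining = 88 - 54 = 34

34


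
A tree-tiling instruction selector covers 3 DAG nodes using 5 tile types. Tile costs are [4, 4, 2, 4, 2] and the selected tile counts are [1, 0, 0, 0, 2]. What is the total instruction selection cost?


Total cost = sum(count_i * cost_i)
= 1*4 + 0*4 + 0*2 + 0*4 + 2*2
= 8

8


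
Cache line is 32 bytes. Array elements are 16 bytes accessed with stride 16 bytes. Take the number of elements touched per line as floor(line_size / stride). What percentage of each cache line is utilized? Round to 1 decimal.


Elements per cache line = floor(32 / 16) = 2
Bytes used = 2 * 16 = 32
Utilization = 32 / 32 * 100 = 100.0%

100.0


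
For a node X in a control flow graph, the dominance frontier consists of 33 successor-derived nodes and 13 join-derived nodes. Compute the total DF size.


DF(X) = direct successor contributions + join point contributions
= 33 + 13 = 46

46


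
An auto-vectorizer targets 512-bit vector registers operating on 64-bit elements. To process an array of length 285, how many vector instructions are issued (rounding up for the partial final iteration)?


Width = 512 / 64 = 8 elements per vector op
Iterations = ceil(285 / 8) = 36

36


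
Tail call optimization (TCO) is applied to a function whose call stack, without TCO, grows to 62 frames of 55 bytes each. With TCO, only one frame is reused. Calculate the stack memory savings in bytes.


Without TCO: 62 * 55 = 3410 bytes
With TCO: reuse 1 frame = 55 bytes
Savings = 3410 - 55 = 3355

3355


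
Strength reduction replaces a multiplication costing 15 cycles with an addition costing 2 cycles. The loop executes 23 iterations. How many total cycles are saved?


Per-iteration saving = 15 - 2 = 13
Total saved = 23 * 13 = 299

299


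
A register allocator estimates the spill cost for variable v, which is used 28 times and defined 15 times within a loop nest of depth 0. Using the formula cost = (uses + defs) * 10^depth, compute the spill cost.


uses + defs = 28 + 15 = 43
10^0 = 1
Spill cost = 43 * 1 = 43

43


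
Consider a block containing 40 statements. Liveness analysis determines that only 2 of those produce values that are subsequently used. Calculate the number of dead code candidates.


Dead code = total statements - live definitions
= 40 - 2 = 38

38


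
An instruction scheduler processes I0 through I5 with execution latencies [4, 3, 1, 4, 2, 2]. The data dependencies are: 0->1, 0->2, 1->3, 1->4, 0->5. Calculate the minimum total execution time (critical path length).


Compute longest path through dependency graph: dist(Ik) = max over predecessors of dist + latency(Ik).
dist(I0) = latency 4 = 4
dist(I1) = dist(I0) + 3 = 4 + 3 = 7
dist(I2) = dist(I0) + 1 = 4 + 1 = 5
dist(I3) = dist(I1) + 4 = 7 + 4 = 11
dist(I4) = dist(I1) + 2 = 7 + 2 = 9
dist(I5) = dist(I0) + 2 = 4 + 2 = 6
Critical path = max dist = 11

11


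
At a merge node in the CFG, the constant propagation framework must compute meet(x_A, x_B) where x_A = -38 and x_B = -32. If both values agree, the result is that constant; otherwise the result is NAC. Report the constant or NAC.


Meet operation: if both paths give the same constant, result is that constant; if they differ, result is NAC (not-a-constant).
Path A: -38, Path B: -32 -> differ
Result: not-a-constant -> NAC

NAC


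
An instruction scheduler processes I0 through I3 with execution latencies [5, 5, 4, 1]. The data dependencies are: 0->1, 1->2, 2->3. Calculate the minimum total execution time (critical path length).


Compute longest path through dependency graph: dist(Ik) = max over predecessors of dist + latency(Ik).
dist(I0) = latency 5 = 5
dist(I1) = dist(I0) + 5 = 5 + 5 = 10
dist(I2) = dist(I1) + 4 = 10 + 4 = 14
dist(I3) = dist(I2) + 1 = 14 + 1 = 15
Critical path = max dist = 15

15


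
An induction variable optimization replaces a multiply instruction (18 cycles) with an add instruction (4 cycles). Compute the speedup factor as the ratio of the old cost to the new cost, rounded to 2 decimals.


Ratio = mult_cost / add_cost = 18 / 4 = 4.5

4.5


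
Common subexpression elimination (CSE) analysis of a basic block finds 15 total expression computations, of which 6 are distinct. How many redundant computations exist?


CSE count = total expressions - unique expressions
= 15 - 6 = 9

9


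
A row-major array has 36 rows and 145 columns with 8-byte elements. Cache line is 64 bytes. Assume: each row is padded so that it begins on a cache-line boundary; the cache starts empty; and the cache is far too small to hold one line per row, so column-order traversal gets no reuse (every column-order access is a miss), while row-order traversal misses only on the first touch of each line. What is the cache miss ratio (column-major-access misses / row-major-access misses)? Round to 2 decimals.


Each row occupies 145 * 8 = 1160 bytes and starts on a line boundary, so it spans ceil(1160 / 64) = 19 cache lines.
Row-major traversal misses (one per line touched): 36 * ceil(145 * 8 / 64) = 684
Column-major traversal misses (no reuse, every access misses): 36 * 145 = 5220
Ratio = 5220 / 684 = 7.63

7.63


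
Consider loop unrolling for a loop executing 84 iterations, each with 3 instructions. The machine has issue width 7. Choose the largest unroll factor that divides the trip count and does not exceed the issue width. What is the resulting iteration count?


Largest divisor of 84 <= 7 is 7
New iterations = 84 / 7 = 12

12


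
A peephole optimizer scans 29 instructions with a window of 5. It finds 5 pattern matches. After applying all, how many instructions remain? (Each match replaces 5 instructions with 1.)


Each match removes 4 instructions.
Total removed = 5 * 4 = 20
Remaining = 29 - 20 = 9

9


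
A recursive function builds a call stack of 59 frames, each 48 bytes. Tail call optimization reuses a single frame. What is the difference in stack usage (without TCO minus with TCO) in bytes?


Without TCO: 59 * 48 = 2832 bytes
With TCO: reuse 1 frame = 48 bytes
Savings = 2832 - 48 = 2784

2784


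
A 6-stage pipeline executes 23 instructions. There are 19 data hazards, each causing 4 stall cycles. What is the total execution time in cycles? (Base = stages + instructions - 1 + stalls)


Base cycles = 6 + 23 - 1 = 28
Total stalls = 19 * 4 = 76
Total = 28 + 76 = 104

104


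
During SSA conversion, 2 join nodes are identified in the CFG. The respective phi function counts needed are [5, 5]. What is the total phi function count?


Total phi functions = sum of phi functions at each join node
= 5 + 5 = 10

10


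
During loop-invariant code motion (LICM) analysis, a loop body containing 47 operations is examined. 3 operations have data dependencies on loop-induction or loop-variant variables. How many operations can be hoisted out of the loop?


Invariant candidates = total - loop-dependent
= 47 - 3 = 44

44


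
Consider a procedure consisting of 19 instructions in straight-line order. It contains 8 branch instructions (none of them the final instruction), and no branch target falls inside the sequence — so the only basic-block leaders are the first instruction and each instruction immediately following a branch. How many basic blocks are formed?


With no in-sequence branch targets, the leaders are the first instruction plus the instruction after each branch.
Number of basic blocks = branches + 1
= 8 + 1 = 9

9


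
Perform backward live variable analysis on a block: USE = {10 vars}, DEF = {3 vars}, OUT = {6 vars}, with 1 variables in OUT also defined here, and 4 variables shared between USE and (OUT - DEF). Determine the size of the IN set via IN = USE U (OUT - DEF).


OUT - DEF: 6 - 1 = 5
|IN| = |USE| + |OUT - DEF| - |USE ∩ (OUT - DEF)| = 10 + 5 - 4 = 11

11


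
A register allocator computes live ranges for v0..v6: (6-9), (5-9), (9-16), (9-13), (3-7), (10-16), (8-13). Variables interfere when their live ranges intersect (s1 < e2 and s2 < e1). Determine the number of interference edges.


Check all pairs for overlapping intervals.
Two intervals (s1,e1) and (s2,e2) overlap if s1 < e2 and s2 < e1.
v0 (6-9) vs v1..v6: overlaps v1, v4, v6 -> 3
v1 (5-9) vs v2..v6: overlaps v4, v6 -> 2
v2 (9-16) vs v3..v6: overlaps v3, v5, v6 -> 3
v3 (9-13) vs v4..v6: overlaps v5, v6 -> 2
v4 (3-7) vs v5..v6: overlaps none -> 0
v5 (10-16) vs v6: overlaps v6 -> 1
Total overlapping pairs = 3 + 2 + 3 + 2 + 0 + 1 = 11

11


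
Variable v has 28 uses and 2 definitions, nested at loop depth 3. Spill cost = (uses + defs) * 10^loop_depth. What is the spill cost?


uses + defs = 28 + 2 = 30
10^3 = 1000
Spill cost = 30 * 1000 = 30000

30000


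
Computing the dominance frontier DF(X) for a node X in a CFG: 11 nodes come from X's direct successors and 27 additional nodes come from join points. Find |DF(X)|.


DF(X) = direct successor contributions + join point contributions
= 11 + 27 = 38

38


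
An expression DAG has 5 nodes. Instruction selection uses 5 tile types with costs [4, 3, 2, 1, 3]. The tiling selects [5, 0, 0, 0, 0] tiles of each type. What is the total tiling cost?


Total cost = sum(count_i * cost_i)
= 5*4 + 0*3 + 0*2 + 0*1 + 0*3
= 20

20


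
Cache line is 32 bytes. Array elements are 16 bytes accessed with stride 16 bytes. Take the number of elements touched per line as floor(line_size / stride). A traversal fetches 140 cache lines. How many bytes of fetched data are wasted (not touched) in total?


Elements per line = floor(32 / 16) = 2
Bytes used per line = 2 * 16 = 32
Wasted per line = 32 - 32 = 0
Total wasted = 0 * 140 = 0

0


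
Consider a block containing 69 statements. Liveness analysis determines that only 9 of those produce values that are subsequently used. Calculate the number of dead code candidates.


Dead code = total statements - live definitions
= 69 - 9 = 60

60


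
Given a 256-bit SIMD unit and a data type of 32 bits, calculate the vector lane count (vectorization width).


Width = SIMD bits / data type bits
= 256 / 32 = 8

8


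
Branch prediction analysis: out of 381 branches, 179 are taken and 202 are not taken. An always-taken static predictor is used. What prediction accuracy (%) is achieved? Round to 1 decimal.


Predictor: always-taken
Correct predictions = 179
Accuracy = 179 / 381 * 100 = 47.0%

47.0


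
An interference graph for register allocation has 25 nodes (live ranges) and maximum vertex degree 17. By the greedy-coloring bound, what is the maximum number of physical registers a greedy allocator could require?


Greedy coloring never needs more than (max_degree + 1) colors: when coloring a vertex, at most max_degree neighbors are already colored.
Upper bound = 17 + 1 = 18

18


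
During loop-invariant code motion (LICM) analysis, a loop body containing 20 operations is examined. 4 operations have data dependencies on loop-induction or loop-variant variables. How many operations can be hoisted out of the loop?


Invariant candidates = total - loop-dependent
= 20 - 4 = 16

16


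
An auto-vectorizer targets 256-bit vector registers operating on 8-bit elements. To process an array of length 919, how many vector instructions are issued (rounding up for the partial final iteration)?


Width = 256 / 8 = 32 elements per vector op
Iterations = ceil(919 / 32) = 29

29


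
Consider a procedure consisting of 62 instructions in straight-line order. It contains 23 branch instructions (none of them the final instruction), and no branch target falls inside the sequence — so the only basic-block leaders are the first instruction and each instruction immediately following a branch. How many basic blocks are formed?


With no in-sequence branch targets, the leaders are the first instruction plus the instruction after each branch.
Number of basic blocks = branches + 1
= 23 + 1 = 24

24


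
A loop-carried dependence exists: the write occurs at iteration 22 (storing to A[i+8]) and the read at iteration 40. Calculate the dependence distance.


Distance = read iteration - write iteration
= 40 - 22 = 18

18


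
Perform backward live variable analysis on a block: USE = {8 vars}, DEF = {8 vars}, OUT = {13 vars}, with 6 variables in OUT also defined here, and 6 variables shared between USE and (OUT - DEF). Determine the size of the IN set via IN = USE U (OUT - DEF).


OUT - DEF: 13 - 6 = 7
|IN| = |USE| + |OUT - DEF| - |USE ∩ (OUT - DEF)| = 8 + 7 - 6 = 9

9


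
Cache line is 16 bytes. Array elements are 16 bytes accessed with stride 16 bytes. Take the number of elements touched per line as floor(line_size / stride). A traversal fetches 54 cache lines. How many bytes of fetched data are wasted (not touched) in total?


Elements per line = floor(16 / 16) = 1
Bytes used per line = 1 * 16 = 16
Wasted per line = 16 - 16 = 0
Total wasted = 0 * 54 = 0

0


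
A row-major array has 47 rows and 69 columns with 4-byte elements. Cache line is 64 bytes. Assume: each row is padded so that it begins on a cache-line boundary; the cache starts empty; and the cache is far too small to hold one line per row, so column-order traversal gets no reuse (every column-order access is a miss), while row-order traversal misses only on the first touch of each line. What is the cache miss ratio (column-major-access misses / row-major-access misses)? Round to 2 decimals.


Each row occupies 69 * 4 = 276 bytes and starts on a line boundary, so it spans ceil(276 / 64) = 5 cache lines.
Row-major traversal misses (one per line touched): 47 * ceil(69 * 4 / 64) = 235
Column-major traversal misses (no reuse, every access misses): 47 * 69 = 3243
Ratio = 3243 / 235 = 13.8

13.8


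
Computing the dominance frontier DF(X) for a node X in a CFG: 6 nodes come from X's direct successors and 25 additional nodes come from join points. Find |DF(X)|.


DF(X) = direct successor contributions + join point contributions
= 6 + 25 = 31

31


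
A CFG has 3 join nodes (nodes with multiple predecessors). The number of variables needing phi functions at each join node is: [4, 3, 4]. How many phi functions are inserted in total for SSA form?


Total phi functions = sum of phi functions at each join node
= 4 + 3 + 4 = 11

11


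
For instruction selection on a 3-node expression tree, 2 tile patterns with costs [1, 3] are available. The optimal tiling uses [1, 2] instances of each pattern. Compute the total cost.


Total cost = sum(count_i * cost_i)
= 1*1 + 2*3
= 7

7


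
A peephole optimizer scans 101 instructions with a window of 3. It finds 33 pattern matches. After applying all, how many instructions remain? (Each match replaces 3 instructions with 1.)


Each match removes 2 instructions.
Total removed = 33 * 2 = 66
Remaining = 101 - 66 = 35

35


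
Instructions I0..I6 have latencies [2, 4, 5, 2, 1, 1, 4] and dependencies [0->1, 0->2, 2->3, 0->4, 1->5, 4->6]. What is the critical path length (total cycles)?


Compute longest path through dependency graph: dist(Ik) = max over predecessors of dist + latency(Ik).
dist(I0) = latency 2 = 2
dist(I1) = dist(I0) + 4 = 2 + 4 = 6
dist(I2) = dist(I0) + 5 = 2 + 5 = 7
dist(I3) = dist(I2) + 2 = 7 + 2 = 9
dist(I4) = dist(I0) + 1 = 2 + 1 = 3
dist(I5) = dist(I1) + 1 = 6 + 1 = 7
dist(I6) = dist(I4) + 4 = 3 + 4 = 7
Critical path = max dist = 9

9


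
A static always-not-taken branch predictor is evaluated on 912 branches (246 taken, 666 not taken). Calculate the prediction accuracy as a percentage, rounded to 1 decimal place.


Predictor: always-not-taken
Correct predictions = 666
Accuracy = 666 / 912 * 100 = 73.0%

73.0


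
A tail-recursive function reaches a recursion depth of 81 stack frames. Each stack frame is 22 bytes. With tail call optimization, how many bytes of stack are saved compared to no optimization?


Without TCO: 81 * 22 = 1782 bytes
With TCO: reuse 1 frame = 22 bytes
Savings = 1782 - 22 = 1760

1760


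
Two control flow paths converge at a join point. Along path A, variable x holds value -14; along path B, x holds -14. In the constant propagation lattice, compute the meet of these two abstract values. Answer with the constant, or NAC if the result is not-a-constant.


Meet operation: if both paths give the same constant, result is that constant; if they differ, result is NAC (not-a-constant).
Path A: -14, Path B: -14 -> equal
Result: constant -> -14

-14


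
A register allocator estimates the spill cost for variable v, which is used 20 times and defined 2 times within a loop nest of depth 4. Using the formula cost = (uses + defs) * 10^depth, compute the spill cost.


uses + defs = 20 + 2 = 22
10^4 = 10000
Spill cost = 22 * 10000 = 220000

220000


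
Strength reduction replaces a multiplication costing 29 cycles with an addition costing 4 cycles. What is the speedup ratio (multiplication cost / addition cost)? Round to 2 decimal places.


Ratio = mult_cost / add_cost = 29 / 4 = 7.25

7.25


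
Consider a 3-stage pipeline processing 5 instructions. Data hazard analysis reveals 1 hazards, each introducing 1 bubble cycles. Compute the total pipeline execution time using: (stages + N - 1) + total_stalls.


Base cycles = 3 + 5 - 1 = 7
Total stalls = 1 * 1 = 1
Total = 7 + 1 = 8

8


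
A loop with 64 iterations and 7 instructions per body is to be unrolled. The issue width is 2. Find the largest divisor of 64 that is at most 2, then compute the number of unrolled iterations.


Largest divisor of 64 <= 2 is 2
New iterations = 64 / 2 = 32

32


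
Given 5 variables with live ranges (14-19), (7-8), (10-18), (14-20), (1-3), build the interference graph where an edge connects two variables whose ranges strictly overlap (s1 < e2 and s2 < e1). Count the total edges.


Check all pairs for overlapping intervals.
Two intervals (s1,e1) and (s2,e2) overlap if s1 < e2 and s2 < e1.
v0 (14-19) vs v1..v4: overlaps v2, v3 -> 2
v1 (7-8) vs v2..v4: overlaps none -> 0
v2 (10-18) vs v3..v4: overlaps v3 -> 1
v3 (14-20) vs v4: overlaps none -> 0
Total overlapping pairs = 2 + 0 + 1 + 0 = 3

3


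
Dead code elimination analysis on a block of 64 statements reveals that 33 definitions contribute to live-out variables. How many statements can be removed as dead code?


Dead code = total statements - live definitions
= 64 - 33 = 31

31


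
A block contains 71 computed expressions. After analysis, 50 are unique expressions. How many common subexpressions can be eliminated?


CSE count = total expressions - unique expressions
= 71 - 50 = 21

21


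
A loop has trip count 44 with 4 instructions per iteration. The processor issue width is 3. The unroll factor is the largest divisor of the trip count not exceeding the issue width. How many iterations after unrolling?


Largest divisor of 44 <= 3 is 2
New iterations = 44 / 2 = 22

22


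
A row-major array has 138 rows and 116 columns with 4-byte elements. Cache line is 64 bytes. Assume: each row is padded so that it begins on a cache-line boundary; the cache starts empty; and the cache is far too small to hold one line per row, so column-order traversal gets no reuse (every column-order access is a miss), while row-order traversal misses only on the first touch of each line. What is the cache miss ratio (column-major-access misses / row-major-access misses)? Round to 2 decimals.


Each row occupies 116 * 4 = 464 bytes and starts on a line boundary, so it spans ceil(464 / 64) = 8 cache lines.
Row-major traversal misses (one per line touched): 138 * ceil(116 * 4 / 64) = 1104
Column-major traversal misses (no reuse, every access misses): 138 * 116 = 16008
Ratio = 16008 / 1104 = 14.5

14.5


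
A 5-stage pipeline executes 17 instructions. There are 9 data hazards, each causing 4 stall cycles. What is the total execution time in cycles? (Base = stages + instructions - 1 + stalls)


Base cycles = 5 + 17 - 1 = 21
Total stalls = 9 * 4 = 36
Total = 21 + 36 = 57

57


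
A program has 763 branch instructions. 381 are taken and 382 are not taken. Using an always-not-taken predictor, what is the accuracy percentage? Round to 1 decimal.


Predictor: always-not-taken
Correct predictions = 382
Accuracy = 382 / 763 * 100 = 50.1%

50.1


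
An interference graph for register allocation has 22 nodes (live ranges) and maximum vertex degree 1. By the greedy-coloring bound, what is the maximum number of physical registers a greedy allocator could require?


Greedy coloring never needs more than (max_degree + 1) colors: when coloring a vertex, at most max_degree neighbors are already colored.
Upper bound = 1 + 1 = 2

2


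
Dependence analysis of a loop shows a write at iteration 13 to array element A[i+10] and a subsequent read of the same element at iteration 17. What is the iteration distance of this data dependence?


Distance = read iteration - write iteration
= 17 - 13 = 4

4


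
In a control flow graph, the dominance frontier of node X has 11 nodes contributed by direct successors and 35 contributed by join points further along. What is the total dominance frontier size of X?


DF(X) = direct successor contributions + join point contributions
= 11 + 35 = 46

46


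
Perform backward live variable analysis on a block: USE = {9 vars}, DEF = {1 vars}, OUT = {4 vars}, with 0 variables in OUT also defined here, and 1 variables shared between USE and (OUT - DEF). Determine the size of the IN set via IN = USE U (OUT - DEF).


OUT - DEF: 4 - 0 = 4
|IN| = |USE| + |OUT - DEF| - |USE ∩ (OUT - DEF)| = 9 + 4 - 1 = 12

12


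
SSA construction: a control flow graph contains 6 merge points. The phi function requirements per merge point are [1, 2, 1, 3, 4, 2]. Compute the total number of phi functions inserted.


Total phi functions = sum of phi functions at each join node
= 1 + 2 + 1 + 3 + 4 + 2 = 13

13


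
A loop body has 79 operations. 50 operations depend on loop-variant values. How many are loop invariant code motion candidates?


Invariant candidates = total - loop-dependent
= 79 - 50 = 29

29


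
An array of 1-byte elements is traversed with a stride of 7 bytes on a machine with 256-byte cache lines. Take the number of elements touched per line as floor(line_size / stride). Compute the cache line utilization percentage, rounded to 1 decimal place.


Elements per cache line = floor(256 / 7) = 36
Bytes used = 36 * 1 = 36
Utilization = 36 / 256 * 100 = 14.1%

14.1


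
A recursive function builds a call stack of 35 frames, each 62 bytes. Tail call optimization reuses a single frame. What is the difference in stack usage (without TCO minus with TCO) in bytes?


Without TCO: 35 * 62 = 2170 bytes
With TCO: reuse 1 frame = 62 bytes
Savings = 2170 - 62 = 2108

2108
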